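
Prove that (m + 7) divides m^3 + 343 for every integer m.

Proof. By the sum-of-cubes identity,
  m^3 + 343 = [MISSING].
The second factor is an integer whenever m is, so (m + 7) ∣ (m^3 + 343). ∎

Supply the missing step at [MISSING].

a^3 + b^3 = (a + b)(a^2 - ab + b^2). With a = m, b = 7:
m^3 + 343 = (m + 7)(m^2 - 7m + 49).

(m + 7)(m^2 - 7m + 49)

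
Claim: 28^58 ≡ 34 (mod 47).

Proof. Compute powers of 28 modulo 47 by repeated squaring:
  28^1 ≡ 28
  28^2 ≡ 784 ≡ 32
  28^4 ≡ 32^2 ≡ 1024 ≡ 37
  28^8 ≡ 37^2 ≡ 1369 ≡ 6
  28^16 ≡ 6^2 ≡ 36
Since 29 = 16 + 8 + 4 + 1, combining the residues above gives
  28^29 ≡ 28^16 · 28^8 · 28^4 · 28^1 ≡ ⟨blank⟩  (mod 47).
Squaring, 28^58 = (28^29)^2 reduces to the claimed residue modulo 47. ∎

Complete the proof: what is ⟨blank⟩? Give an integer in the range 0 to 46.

28^16 · 28^8 · 28^4 · 28^1 ≡ 36 · 6 · 37 · 28 = 223776.
223776 mod 47 = 9, so 28^29 ≡ 9 (mod 47).

9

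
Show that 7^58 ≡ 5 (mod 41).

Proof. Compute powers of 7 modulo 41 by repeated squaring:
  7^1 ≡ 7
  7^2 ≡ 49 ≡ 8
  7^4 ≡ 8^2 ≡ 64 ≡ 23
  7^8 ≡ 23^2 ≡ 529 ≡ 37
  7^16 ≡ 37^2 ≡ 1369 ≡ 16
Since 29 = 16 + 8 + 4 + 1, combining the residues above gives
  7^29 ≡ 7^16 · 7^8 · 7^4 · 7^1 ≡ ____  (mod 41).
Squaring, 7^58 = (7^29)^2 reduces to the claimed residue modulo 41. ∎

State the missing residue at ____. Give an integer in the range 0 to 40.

Multiply the listed residues: 16 · 37 · 23 · 7 = 592 → 13616 → 95312.
Reducing modulo 41: 95312 = 2324·41 + 28, so 7^29 ≡ 28.

28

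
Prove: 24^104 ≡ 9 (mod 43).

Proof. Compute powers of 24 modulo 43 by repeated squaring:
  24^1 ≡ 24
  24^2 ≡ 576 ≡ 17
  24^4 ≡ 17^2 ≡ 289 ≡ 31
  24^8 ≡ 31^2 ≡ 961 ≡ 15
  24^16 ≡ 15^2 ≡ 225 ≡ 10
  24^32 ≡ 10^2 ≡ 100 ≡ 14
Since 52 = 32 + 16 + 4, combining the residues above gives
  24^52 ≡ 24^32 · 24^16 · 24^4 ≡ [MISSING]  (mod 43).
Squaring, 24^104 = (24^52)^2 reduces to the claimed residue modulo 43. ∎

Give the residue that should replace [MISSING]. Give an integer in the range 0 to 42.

40

Multiply the listed residues: 14 · 10 · 31 = 140 → 4340.
Reducing modulo 43: 4340 = 100·43 + 40, so 24^52 ≡ 40.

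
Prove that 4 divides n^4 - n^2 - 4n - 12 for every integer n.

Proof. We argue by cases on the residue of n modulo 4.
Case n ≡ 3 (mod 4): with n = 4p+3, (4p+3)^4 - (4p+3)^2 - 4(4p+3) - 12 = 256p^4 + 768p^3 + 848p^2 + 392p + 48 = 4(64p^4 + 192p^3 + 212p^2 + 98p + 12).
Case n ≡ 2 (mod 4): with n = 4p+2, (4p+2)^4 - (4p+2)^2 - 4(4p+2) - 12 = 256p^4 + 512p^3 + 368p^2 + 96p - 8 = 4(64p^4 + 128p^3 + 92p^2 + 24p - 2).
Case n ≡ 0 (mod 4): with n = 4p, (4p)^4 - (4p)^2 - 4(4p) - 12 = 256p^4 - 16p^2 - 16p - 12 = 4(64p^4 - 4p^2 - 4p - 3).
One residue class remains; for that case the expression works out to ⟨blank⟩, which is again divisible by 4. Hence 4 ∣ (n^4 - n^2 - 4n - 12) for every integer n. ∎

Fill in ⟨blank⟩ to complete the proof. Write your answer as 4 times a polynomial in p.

4(64p^4 + 64p^3 + 20p^2 - 2p - 4)

The residues treated are {3, 2, 0}, so the missing case is n ≡ 1 (mod 4); write n = 4p+1.
Then (4p+1)^4 - (4p+1)^2 - 4(4p+1) - 12 = 256p^4 + 256p^3 + 80p^2 - 8p - 16 = 4(64p^4 + 64p^3 + 20p^2 - 2p - 4).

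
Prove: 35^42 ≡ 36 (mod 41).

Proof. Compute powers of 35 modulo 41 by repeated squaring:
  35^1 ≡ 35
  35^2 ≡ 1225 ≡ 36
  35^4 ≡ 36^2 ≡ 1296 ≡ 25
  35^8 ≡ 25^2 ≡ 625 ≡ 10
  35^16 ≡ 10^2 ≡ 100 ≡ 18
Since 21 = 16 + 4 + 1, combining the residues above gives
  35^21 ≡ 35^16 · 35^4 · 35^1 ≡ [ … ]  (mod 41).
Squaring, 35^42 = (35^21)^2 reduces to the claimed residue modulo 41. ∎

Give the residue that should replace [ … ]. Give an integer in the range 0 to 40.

35^16 · 35^4 · 35^1 ≡ 18 · 25 · 35 = 15750.
15750 mod 41 = 6, so 35^21 ≡ 6 (mod 41).

6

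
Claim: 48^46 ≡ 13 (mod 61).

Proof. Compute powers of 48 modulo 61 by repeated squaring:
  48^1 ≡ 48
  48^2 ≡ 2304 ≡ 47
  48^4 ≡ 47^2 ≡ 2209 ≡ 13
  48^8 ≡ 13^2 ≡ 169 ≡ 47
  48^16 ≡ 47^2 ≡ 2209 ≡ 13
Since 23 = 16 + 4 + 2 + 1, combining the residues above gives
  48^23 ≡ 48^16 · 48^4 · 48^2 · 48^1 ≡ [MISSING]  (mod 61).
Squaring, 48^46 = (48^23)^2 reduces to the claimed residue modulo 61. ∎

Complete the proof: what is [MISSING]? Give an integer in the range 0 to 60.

14

48^16 · 48^4 · 48^2 · 48^1 ≡ 13 · 13 · 47 · 48 = 381264.
381264 mod 61 = 14, so 48^23 ≡ 14 (mod 61).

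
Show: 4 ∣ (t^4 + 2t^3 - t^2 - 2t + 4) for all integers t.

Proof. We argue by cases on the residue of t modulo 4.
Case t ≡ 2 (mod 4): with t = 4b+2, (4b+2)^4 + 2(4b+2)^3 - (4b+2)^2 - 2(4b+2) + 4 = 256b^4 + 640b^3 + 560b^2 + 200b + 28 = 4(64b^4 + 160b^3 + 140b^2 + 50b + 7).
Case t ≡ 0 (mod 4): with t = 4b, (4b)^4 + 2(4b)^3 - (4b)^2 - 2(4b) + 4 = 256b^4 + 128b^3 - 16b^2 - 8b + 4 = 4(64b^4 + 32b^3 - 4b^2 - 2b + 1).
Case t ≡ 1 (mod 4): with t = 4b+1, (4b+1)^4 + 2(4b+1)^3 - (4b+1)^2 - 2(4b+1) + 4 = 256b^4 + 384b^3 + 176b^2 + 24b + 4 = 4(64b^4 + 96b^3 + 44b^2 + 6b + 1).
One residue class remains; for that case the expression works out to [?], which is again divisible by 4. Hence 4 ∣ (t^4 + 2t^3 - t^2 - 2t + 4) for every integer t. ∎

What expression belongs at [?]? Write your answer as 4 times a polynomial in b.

4(64b^4 + 224b^3 + 284b^2 + 154b + 31)

The residues treated are {2, 0, 1}, so the missing case is t ≡ 3 (mod 4); write t = 4b+3.
Then (4b+3)^4 + 2(4b+3)^3 - (4b+3)^2 - 2(4b+3) + 4 = 256b^4 + 896b^3 + 1136b^2 + 616b + 124 = 4(64b^4 + 224b^3 + 284b^2 + 154b + 31).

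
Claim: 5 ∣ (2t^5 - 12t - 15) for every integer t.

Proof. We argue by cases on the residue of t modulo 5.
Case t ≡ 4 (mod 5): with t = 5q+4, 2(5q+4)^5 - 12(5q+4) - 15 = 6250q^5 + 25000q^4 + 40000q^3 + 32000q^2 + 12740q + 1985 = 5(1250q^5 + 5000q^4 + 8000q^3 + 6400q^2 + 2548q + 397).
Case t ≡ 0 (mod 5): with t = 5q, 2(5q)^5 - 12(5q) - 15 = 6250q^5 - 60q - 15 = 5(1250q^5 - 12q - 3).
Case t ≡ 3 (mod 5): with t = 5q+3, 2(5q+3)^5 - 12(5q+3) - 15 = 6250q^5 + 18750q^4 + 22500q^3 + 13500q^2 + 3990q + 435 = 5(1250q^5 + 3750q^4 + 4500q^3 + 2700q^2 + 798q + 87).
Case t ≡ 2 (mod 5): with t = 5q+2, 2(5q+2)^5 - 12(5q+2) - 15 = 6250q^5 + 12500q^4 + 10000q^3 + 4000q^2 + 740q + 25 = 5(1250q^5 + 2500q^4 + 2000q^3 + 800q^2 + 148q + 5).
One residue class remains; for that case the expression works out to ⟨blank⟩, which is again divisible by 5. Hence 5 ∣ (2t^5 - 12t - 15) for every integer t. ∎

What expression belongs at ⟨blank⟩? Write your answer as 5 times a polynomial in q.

5(1250q^5 + 1250q^4 + 500q^3 + 100q^2 - 2q - 5)

Only t ≡ 1 (mod 5) is unaccounted for. Put t = 5q+1:
2(5q+1)^5 - 12(5q+1) - 15 expands to 6250q^5 + 6250q^4 + 2500q^3 + 500q^2 - 10q - 25,
and factoring out 5 leaves 5(1250q^5 + 1250q^4 + 500q^3 + 100q^2 - 2q - 5).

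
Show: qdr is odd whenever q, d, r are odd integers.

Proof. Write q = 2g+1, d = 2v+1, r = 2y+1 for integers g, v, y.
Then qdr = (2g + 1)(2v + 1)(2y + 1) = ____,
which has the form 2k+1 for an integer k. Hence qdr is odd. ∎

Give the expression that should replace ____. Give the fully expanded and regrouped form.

(2g + 1)(2v + 1)(2y + 1) = 8gvy + 4gv + 4gy + 2g + 4vy + 2v + 2y + 1
= 2(4gvy + 2gv + 2gy + g + 2vy + v + y) + 1.
Since 4gvy + 2gv + 2gy + g + 2vy + v + y is an integer, the product is of the form 2k+1 for an integer k.

2(4gvy + 2gv + 2gy + g + 2vy + v + y) + 1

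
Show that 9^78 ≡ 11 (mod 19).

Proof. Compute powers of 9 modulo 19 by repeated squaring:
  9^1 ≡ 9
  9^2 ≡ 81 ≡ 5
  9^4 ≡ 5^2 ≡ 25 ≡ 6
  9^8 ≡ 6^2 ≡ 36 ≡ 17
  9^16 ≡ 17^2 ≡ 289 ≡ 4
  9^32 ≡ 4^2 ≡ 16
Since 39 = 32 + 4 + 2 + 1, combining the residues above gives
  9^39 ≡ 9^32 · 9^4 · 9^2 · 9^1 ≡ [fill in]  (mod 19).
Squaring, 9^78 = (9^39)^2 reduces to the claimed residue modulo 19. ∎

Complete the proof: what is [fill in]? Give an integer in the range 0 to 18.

Multiply the listed residues: 16 · 6 · 5 · 9 = 96 → 480 → 4320.
Reducing modulo 19: 4320 = 227·19 + 7, so 9^39 ≡ 7.

7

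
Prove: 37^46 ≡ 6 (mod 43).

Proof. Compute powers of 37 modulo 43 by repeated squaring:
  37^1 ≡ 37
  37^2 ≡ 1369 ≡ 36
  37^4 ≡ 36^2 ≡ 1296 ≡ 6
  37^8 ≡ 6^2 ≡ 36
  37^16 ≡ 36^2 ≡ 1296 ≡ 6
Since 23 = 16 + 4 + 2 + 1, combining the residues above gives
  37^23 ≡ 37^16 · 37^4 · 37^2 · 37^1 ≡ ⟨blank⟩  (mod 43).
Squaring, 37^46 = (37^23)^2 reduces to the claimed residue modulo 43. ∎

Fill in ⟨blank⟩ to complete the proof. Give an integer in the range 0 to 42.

7

Multiply the listed residues: 6 · 6 · 36 · 37 = 36 → 1296 → 47952.
Reducing modulo 43: 47952 = 1115·43 + 7, so 37^23 ≡ 7.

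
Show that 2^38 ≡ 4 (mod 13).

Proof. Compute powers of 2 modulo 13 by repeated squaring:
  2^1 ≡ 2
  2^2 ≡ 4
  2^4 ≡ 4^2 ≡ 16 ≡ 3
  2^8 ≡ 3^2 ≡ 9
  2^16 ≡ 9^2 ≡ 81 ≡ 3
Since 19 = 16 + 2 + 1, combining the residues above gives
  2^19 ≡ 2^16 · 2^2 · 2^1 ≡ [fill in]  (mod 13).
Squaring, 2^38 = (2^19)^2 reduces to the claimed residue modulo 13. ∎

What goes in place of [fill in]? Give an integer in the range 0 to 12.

11

2^16 · 2^2 · 2^1 ≡ 3 · 4 · 2 = 24.
24 mod 13 = 11, so 2^19 ≡ 11 (mod 13).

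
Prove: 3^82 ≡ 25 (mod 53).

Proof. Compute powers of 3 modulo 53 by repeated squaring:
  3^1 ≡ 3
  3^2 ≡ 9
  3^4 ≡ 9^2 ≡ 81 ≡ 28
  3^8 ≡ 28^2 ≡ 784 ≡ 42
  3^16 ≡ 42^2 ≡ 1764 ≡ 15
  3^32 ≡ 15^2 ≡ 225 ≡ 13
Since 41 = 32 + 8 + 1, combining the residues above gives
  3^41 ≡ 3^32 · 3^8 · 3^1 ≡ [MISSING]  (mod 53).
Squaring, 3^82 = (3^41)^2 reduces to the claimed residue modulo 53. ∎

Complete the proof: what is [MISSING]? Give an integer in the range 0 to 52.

48

Multiply the listed residues: 13 · 42 · 3 = 546 → 1638.
Reducing modulo 53: 1638 = 30·53 + 48, so 3^41 ≡ 48.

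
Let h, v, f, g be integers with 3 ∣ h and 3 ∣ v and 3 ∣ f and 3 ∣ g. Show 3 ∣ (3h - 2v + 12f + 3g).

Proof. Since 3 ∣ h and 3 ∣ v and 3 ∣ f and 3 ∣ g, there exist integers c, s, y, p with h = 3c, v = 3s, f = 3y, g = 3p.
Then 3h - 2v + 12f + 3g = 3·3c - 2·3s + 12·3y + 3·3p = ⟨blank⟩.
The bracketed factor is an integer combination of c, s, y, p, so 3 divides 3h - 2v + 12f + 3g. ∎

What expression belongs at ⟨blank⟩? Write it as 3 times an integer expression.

Each term has a factor of 3: 3·3c - 2·3s + 12·3y + 3·3p = 3·(3c + 3p - 2s + 12y).
Since 3c + 3p - 2s + 12y is an integer, 3 ∣ (3h - 2v + 12f + 3g).

3(3c + 3p - 2s + 12y)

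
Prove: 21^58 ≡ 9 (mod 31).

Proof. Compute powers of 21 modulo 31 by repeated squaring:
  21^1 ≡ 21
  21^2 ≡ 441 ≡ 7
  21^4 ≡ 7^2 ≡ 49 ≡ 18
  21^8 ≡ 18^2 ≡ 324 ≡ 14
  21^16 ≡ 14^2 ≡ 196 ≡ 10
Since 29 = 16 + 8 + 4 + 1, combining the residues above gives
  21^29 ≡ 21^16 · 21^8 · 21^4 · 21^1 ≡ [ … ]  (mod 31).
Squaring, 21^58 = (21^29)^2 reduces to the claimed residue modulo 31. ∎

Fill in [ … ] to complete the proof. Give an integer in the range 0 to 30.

3

Multiply the listed residues: 10 · 14 · 18 · 21 = 140 → 2520 → 52920.
Reducing modulo 31: 52920 = 1707·31 + 3, so 21^29 ≡ 3.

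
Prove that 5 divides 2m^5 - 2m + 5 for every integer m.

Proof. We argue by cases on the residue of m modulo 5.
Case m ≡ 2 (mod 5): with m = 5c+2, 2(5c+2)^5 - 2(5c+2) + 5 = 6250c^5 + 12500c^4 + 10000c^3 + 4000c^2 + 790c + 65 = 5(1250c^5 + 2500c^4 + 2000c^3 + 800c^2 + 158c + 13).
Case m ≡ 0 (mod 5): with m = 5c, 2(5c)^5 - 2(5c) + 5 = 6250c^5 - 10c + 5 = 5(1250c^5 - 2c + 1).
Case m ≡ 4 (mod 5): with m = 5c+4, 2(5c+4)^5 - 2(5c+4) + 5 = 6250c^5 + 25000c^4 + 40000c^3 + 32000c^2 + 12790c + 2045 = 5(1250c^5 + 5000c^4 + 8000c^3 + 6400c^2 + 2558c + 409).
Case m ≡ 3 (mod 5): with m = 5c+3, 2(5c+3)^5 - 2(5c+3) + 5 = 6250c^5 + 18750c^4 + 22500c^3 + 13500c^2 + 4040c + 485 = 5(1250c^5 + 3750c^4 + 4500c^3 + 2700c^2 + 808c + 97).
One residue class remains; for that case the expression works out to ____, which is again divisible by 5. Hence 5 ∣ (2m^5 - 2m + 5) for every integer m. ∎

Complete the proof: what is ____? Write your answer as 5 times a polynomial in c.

5(1250c^5 + 1250c^4 + 500c^3 + 100c^2 + 8c + 1)

The residues treated are {2, 0, 4, 3}, so the missing case is m ≡ 1 (mod 5); write m = 5c+1.
Then 2(5c+1)^5 - 2(5c+1) + 5 = 6250c^5 + 6250c^4 + 2500c^3 + 500c^2 + 40c + 5 = 5(1250c^5 + 1250c^4 + 500c^3 + 100c^2 + 8c + 1).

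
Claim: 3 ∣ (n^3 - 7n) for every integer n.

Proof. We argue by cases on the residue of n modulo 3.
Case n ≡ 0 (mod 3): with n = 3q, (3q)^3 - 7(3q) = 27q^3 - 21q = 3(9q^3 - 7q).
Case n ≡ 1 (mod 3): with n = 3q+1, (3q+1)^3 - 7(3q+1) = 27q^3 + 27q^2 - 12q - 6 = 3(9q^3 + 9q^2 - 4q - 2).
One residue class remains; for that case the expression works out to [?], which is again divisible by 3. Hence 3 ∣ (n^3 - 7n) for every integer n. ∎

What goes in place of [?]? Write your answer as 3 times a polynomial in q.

3(9q^3 + 18q^2 + 5q - 2)

Only n ≡ 2 (mod 3) is unaccounted for. Put n = 3q+2:
(3q+2)^3 - 7(3q+2) expands to 27q^3 + 54q^2 + 15q - 6,
and factoring out 3 leaves 3(9q^3 + 18q^2 + 5q - 2).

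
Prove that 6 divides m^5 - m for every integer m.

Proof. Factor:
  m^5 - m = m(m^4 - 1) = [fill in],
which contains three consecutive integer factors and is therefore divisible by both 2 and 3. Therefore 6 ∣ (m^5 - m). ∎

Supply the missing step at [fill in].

(m - 1)m(m + 1)(m^2 + 1)

m^4 - 1 = (m^2 - 1)(m^2 + 1), and m^2 - 1 = (m-1)(m+1).
So m(m^4 - 1) = (m - 1)m(m + 1)(m^2 + 1).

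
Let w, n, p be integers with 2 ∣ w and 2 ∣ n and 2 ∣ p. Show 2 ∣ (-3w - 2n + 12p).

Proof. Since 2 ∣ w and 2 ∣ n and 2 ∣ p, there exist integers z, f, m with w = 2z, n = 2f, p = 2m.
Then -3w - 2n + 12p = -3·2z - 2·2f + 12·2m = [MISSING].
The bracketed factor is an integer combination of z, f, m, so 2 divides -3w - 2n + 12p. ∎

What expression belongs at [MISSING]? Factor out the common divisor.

Pull the common 2 out of every term: -3·2z - 2·2f + 12·2m = 2(-2f + 12m - 3z).
-2f + 12m - 3z is an integer, which exhibits the divisibility.

2(-2f + 12m - 3z)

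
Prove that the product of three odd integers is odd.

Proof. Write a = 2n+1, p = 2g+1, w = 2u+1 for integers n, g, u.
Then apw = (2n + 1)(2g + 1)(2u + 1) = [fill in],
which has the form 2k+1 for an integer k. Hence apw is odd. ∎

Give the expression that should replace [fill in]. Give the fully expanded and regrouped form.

(2n + 1)(2g + 1)(2u + 1) = 8gnu + 4gn + 4gu + 2g + 4nu + 2n + 2u + 1
= 2(4gnu + 2gn + 2gu + g + 2nu + n + u) + 1.
Since 4gnu + 2gn + 2gu + g + 2nu + n + u is an integer, the product is of the form 2k+1 for an integer k.

2(4gnu + 2gn + 2gu + g + 2nu + n + u) + 1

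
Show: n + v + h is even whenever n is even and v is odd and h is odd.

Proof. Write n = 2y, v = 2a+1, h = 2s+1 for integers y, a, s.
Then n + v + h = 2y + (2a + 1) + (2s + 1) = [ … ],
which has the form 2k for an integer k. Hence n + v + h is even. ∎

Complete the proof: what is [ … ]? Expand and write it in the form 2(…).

2(a + s + y + 1)

Expanding: 2y + (2a + 1) + (2s + 1) = 2a + 2s + 2y + 2.
Every term is even; pulling out the factor of 2 gives 2(a + s + y + 1).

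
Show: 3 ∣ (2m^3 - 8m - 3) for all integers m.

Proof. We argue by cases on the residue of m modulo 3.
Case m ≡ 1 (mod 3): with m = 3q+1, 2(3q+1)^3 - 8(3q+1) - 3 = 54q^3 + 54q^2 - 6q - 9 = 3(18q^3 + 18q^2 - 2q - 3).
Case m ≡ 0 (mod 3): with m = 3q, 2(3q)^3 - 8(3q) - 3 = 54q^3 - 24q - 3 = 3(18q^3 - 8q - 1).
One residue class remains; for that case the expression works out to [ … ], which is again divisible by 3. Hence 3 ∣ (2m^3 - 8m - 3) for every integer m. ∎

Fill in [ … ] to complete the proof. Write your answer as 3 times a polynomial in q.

3(18q^3 + 36q^2 + 16q - 1)

Only m ≡ 2 (mod 3) is unaccounted for. Put m = 3q+2:
2(3q+2)^3 - 8(3q+2) - 3 expands to 54q^3 + 108q^2 + 48q - 3,
and factoring out 3 leaves 3(18q^3 + 36q^2 + 16q - 1).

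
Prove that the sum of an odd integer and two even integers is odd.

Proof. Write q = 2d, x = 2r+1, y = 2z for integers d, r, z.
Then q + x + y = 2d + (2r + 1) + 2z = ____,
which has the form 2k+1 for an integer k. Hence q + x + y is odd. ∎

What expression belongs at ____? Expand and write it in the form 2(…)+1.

2d + (2r + 1) + 2z = 2d + 2r + 2z + 1
= 2(d + r + z) + 1.
Since d + r + z is an integer, the sum is of the form 2k+1 for an integer k.

2(d + r + z) + 1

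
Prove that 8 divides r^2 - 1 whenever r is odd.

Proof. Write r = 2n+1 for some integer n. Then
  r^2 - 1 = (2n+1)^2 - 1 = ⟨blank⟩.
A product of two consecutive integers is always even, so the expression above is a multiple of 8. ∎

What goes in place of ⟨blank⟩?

(2n+1)^2 - 1 = 4n^2 + 4n + 1 - 1 = 4n^2 + 4n = 4n(n+1).
Since n and n+1 are consecutive, n(n+1) is even, and 4·(even) is a multiple of 8.

4n(n + 1)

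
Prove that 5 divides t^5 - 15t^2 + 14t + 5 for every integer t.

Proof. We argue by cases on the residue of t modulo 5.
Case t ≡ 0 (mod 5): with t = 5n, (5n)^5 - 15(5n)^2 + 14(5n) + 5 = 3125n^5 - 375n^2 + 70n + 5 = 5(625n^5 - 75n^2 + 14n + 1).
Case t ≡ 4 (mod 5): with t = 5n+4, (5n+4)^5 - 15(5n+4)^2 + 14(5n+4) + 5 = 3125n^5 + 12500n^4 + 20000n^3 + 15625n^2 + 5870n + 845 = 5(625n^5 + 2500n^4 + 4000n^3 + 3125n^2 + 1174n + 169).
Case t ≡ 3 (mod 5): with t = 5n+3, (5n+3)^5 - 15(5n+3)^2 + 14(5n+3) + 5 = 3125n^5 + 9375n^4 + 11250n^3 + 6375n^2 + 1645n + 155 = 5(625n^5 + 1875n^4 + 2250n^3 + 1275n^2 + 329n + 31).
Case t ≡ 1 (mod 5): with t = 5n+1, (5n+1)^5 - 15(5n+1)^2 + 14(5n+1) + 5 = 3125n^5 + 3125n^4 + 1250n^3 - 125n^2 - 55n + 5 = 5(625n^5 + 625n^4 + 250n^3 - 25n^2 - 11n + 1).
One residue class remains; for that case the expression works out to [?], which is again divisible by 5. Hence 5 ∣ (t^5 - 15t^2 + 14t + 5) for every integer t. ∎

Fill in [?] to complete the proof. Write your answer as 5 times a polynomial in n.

5(625n^5 + 1250n^4 + 1000n^3 + 325n^2 + 34n + 1)

Only t ≡ 2 (mod 5) is unaccounted for. Put t = 5n+2:
(5n+2)^5 - 15(5n+2)^2 + 14(5n+2) + 5 expands to 3125n^5 + 6250n^4 + 5000n^3 + 1625n^2 + 170n + 5,
and factoring out 5 leaves 5(625n^5 + 1250n^4 + 1000n^3 + 325n^2 + 34n + 1).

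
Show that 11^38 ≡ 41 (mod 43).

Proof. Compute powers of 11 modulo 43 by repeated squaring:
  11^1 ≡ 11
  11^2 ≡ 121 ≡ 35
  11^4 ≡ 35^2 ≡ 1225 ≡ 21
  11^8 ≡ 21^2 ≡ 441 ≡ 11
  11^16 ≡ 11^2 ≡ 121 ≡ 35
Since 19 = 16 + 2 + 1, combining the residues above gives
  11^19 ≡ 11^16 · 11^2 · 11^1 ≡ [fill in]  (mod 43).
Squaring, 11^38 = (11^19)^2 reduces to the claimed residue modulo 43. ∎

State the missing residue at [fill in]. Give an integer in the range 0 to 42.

16

11^16 · 11^2 · 11^1 ≡ 35 · 35 · 11 = 13475.
13475 mod 43 = 16, so 11^19 ≡ 16 (mod 43).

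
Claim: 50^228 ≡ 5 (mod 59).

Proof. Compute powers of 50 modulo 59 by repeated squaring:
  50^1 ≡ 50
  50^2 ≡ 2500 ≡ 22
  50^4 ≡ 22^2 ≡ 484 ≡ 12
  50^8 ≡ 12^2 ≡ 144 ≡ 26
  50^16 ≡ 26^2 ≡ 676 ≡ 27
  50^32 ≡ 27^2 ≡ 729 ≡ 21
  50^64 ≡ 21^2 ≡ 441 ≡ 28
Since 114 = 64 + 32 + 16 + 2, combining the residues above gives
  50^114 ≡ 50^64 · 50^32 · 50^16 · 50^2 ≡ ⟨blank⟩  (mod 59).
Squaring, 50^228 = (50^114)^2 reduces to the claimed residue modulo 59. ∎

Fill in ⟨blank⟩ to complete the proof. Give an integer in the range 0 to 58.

50^64 · 50^32 · 50^16 · 50^2 ≡ 28 · 21 · 27 · 22 = 349272.
349272 mod 59 = 51, so 50^114 ≡ 51 (mod 59).

51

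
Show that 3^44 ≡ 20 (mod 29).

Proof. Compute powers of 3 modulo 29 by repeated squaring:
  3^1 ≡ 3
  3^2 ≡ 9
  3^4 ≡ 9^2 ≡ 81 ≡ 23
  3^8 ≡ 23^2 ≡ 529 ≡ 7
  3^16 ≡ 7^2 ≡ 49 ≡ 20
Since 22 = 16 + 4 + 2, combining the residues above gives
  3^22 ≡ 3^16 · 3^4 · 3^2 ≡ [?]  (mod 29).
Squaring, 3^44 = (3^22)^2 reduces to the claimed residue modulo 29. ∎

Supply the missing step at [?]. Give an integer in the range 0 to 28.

Multiply the listed residues: 20 · 23 · 9 = 460 → 4140.
Reducing modulo 29: 4140 = 142·29 + 22, so 3^22 ≡ 22.

22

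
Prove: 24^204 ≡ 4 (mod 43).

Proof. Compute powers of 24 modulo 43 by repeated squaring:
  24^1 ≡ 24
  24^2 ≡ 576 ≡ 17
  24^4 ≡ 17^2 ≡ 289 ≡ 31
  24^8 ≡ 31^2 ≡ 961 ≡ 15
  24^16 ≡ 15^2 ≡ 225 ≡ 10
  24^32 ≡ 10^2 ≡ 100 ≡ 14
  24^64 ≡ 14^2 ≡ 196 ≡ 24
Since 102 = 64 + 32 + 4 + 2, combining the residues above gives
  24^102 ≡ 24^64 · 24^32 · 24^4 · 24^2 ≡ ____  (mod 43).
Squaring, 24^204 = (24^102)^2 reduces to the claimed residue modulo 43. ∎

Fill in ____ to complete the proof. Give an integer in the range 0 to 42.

41

24^64 · 24^32 · 24^4 · 24^2 ≡ 24 · 14 · 31 · 17 = 177072.
177072 mod 43 = 41, so 24^102 ≡ 41 (mod 43).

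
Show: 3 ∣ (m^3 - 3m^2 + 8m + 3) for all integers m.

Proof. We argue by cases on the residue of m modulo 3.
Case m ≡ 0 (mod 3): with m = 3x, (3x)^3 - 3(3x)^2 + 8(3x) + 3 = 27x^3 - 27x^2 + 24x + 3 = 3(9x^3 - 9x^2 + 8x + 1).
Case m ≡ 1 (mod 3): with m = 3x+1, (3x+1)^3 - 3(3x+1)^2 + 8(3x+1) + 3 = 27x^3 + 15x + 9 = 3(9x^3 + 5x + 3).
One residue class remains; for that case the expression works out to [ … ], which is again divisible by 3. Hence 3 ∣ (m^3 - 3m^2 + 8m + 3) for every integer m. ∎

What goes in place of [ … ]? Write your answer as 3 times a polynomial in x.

3(9x^3 + 9x^2 + 8x + 5)

The residues treated are {0, 1}, so the missing case is m ≡ 2 (mod 3); write m = 3x+2.
Then (3x+2)^3 - 3(3x+2)^2 + 8(3x+2) + 3 = 27x^3 + 27x^2 + 24x + 15 = 3(9x^3 + 9x^2 + 8x + 5).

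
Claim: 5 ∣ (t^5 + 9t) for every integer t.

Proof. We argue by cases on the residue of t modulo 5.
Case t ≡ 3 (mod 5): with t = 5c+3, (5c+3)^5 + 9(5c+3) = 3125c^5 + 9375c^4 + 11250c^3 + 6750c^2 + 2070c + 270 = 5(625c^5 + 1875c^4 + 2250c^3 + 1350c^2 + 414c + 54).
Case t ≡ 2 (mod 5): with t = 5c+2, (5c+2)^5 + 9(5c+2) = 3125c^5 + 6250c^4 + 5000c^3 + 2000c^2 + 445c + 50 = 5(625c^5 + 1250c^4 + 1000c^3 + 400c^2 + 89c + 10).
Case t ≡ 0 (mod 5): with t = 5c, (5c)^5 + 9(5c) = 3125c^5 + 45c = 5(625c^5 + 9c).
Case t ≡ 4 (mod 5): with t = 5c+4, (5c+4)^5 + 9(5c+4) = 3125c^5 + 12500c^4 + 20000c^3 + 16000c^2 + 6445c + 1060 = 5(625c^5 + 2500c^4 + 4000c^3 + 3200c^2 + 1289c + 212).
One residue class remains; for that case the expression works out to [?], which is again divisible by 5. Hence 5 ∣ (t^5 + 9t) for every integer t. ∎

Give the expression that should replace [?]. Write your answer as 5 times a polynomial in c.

The residues treated are {3, 2, 0, 4}, so the missing case is t ≡ 1 (mod 5); write t = 5c+1.
Then (5c+1)^5 + 9(5c+1) = 3125c^5 + 3125c^4 + 1250c^3 + 250c^2 + 70c + 10 = 5(625c^5 + 625c^4 + 250c^3 + 50c^2 + 14c + 2).

5(625c^5 + 625c^4 + 250c^3 + 50c^2 + 14c + 2)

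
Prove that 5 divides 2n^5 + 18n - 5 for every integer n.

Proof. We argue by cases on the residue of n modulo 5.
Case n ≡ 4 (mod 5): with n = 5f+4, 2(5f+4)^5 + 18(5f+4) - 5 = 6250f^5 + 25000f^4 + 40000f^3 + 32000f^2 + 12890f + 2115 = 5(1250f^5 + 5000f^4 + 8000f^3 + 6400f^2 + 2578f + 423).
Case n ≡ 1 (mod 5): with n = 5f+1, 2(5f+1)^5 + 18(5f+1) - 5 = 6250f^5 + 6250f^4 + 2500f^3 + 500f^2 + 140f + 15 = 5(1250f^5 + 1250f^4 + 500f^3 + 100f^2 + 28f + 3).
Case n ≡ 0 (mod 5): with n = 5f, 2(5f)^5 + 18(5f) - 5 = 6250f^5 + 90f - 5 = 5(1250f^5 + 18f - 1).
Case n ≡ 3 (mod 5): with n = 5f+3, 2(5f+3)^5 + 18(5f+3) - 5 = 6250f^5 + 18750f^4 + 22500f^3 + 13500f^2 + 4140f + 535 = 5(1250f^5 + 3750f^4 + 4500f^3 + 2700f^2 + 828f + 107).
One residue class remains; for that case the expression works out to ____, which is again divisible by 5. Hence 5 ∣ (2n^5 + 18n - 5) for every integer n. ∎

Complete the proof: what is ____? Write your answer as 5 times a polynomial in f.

5(1250f^5 + 2500f^4 + 2000f^3 + 800f^2 + 178f + 19)

Only n ≡ 2 (mod 5) is unaccounted for. Put n = 5f+2:
2(5f+2)^5 + 18(5f+2) - 5 expands to 6250f^5 + 12500f^4 + 10000f^3 + 4000f^2 + 890f + 95,
and factoring out 5 leaves 5(1250f^5 + 2500f^4 + 2000f^3 + 800f^2 + 178f + 19).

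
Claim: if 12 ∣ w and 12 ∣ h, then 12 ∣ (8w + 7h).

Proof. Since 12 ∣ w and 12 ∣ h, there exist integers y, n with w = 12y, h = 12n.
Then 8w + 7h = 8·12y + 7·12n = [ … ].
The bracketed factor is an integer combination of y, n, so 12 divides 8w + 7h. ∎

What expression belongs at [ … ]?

Each term has a factor of 12: 8·12y + 7·12n = 12·(7n + 8y).
Since 7n + 8y is an integer, 12 ∣ (8w + 7h).

12(7n + 8y)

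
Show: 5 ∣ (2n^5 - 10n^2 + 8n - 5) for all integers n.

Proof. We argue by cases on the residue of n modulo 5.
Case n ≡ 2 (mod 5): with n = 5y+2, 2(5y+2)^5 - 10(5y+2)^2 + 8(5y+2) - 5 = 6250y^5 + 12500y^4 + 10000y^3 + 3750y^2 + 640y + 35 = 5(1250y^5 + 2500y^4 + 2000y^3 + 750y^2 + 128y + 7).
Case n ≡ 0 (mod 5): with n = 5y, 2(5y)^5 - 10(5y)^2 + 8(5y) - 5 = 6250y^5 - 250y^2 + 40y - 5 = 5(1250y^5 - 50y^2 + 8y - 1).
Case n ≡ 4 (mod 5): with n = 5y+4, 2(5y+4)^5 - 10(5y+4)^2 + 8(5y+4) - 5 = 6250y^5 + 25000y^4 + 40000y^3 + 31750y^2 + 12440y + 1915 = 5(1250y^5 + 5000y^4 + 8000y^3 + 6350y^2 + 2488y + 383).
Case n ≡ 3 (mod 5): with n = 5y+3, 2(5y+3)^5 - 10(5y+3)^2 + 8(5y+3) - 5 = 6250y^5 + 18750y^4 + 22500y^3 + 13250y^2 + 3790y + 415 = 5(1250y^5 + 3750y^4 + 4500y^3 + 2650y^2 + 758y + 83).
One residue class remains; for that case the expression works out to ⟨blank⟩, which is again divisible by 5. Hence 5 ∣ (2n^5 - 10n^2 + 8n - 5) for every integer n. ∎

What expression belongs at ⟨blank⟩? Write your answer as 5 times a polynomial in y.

5(1250y^5 + 1250y^4 + 500y^3 + 50y^2 - 2y - 1)

The residues treated are {2, 0, 4, 3}, so the missing case is n ≡ 1 (mod 5); write n = 5y+1.
Then 2(5y+1)^5 - 10(5y+1)^2 + 8(5y+1) - 5 = 6250y^5 + 6250y^4 + 2500y^3 + 250y^2 - 10y - 5 = 5(1250y^5 + 1250y^4 + 500y^3 + 50y^2 - 2y - 1).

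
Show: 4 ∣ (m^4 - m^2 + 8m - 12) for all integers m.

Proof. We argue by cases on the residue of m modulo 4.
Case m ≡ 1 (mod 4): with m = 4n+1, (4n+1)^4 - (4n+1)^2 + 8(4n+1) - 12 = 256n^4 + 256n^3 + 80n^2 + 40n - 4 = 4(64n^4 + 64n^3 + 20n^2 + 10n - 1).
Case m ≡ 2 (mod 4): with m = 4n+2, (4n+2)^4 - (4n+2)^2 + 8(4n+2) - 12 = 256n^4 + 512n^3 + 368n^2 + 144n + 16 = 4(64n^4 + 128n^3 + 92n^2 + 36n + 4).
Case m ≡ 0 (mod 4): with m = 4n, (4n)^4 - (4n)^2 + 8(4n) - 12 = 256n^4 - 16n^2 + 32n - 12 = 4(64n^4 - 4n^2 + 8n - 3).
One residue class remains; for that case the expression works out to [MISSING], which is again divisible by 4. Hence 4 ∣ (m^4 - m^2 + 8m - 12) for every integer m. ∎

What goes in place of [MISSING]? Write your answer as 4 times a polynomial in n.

4(64n^4 + 192n^3 + 212n^2 + 110n + 21)

The residues treated are {1, 2, 0}, so the missing case is m ≡ 3 (mod 4); write m = 4n+3.
Then (4n+3)^4 - (4n+3)^2 + 8(4n+3) - 12 = 256n^4 + 768n^3 + 848n^2 + 440n + 84 = 4(64n^4 + 192n^3 + 212n^2 + 110n + 21).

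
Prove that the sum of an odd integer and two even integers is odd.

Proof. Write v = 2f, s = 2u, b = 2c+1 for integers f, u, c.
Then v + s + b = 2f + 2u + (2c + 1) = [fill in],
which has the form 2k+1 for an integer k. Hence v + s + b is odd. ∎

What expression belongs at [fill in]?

2(c + f + u) + 1

2f + 2u + (2c + 1) = 2c + 2f + 2u + 1
= 2(c + f + u) + 1.
Since c + f + u is an integer, the sum is of the form 2k+1 for an integer k.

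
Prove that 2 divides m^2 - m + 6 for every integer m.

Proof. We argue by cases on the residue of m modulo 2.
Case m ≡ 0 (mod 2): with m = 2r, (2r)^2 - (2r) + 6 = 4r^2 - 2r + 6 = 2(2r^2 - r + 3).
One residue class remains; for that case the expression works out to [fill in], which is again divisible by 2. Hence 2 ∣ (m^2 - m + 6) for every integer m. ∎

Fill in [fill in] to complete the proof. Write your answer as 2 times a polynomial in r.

2(2r^2 + r + 3)

Only m ≡ 1 (mod 2) is unaccounted for. Put m = 2r+1:
(2r+1)^2 - (2r+1) + 6 expands to 4r^2 + 2r + 6,
and factoring out 2 leaves 2(2r^2 + r + 3).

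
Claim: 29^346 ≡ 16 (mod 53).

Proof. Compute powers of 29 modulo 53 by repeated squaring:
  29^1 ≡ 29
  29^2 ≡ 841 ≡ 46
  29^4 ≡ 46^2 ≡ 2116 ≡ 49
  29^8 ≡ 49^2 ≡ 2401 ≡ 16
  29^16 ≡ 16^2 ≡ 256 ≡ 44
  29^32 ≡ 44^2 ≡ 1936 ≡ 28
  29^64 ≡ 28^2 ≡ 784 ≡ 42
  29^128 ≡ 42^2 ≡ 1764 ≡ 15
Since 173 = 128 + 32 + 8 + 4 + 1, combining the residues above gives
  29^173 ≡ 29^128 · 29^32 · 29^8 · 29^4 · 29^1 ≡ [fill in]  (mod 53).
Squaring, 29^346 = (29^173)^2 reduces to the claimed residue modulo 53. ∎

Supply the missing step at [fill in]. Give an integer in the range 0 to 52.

Multiply the listed residues: 15 · 28 · 16 · 49 · 29 = 420 → 6720 → 329280 → 9549120.
Reducing modulo 53: 9549120 = 180172·53 + 4, so 29^173 ≡ 4.

4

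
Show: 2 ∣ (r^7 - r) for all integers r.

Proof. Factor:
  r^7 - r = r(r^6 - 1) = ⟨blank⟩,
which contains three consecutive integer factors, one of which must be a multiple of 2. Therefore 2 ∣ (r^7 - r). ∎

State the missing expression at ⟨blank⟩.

(r - 1)r(r + 1)(r^4 + r^2 + 1)

r^6 - 1 = (r^2 - 1)(r^4 + r^2 + 1), and r^2 - 1 = (r-1)(r+1).
So r(r^6 - 1) = (r - 1)r(r + 1)(r^4 + r^2 + 1).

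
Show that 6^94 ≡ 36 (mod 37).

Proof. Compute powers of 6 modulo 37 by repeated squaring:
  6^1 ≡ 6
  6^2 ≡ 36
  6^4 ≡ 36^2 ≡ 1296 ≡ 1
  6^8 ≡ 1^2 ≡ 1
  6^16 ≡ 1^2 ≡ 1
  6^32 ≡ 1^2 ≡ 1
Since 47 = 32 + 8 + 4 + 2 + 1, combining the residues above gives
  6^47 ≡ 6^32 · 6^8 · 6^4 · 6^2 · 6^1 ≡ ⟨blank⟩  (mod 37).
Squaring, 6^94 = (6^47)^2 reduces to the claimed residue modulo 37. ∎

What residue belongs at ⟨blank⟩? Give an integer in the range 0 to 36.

6^32 · 6^8 · 6^4 · 6^2 · 6^1 ≡ 1 · 1 · 1 · 36 · 6 = 216.
216 mod 37 = 31, so 6^47 ≡ 31 (mod 37).

31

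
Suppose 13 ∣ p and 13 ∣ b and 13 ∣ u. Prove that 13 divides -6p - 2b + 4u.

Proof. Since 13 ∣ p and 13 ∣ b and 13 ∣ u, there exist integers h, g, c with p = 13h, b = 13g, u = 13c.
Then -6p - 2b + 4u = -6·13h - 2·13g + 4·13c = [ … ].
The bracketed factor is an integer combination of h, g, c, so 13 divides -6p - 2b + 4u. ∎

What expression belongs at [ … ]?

Pull the common 13 out of every term: -6·13h - 2·13g + 4·13c = 13(4c - 2g - 6h).
4c - 2g - 6h is an integer, which exhibits the divisibility.

13(4c - 2g - 6h)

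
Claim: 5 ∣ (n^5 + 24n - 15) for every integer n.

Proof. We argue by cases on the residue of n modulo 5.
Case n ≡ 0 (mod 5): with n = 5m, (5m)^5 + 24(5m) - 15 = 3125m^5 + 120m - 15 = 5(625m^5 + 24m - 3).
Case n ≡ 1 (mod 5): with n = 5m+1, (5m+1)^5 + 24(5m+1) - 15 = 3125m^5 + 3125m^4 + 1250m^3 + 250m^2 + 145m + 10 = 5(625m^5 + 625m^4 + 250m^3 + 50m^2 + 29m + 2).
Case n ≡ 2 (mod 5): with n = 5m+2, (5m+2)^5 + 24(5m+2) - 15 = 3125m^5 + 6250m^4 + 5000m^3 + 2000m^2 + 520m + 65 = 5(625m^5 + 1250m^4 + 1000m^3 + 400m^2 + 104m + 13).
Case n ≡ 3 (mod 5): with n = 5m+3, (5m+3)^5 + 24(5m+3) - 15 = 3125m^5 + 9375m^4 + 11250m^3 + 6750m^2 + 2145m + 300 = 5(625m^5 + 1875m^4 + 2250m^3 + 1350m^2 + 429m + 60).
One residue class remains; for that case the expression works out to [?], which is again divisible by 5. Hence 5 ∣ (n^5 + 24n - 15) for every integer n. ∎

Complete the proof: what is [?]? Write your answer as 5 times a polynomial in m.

5(625m^5 + 2500m^4 + 4000m^3 + 3200m^2 + 1304m + 221)

The residues treated are {0, 1, 2, 3}, so the missing case is n ≡ 4 (mod 5); write n = 5m+4.
Then (5m+4)^5 + 24(5m+4) - 15 = 3125m^5 + 12500m^4 + 20000m^3 + 16000m^2 + 6520m + 1105 = 5(625m^5 + 2500m^4 + 4000m^3 + 3200m^2 + 1304m + 221).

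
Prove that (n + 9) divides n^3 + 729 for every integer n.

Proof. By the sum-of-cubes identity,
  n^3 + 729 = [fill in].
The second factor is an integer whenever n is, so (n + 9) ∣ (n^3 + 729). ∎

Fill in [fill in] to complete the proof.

(n + 9)(n^2 - 9n + 81)

Polynomial division of n^3 + 729 by n + 9 leaves remainder 0 and quotient n^2 - 9n + 81.
Hence n^3 + 729 = (n + 9)(n^2 - 9n + 81).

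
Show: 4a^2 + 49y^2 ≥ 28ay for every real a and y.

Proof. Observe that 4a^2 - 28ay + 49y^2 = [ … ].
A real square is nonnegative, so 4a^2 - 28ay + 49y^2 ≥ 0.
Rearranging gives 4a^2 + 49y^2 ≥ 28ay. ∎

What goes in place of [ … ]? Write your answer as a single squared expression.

(2a - 7y)^2

The leading and trailing coefficients are 2^2 and 7^2, and 28 = 2·2·7, so the trinomial is (2a - 7y)^2.
Hence 4a^2 - 28ay + 49y^2 ≥ 0.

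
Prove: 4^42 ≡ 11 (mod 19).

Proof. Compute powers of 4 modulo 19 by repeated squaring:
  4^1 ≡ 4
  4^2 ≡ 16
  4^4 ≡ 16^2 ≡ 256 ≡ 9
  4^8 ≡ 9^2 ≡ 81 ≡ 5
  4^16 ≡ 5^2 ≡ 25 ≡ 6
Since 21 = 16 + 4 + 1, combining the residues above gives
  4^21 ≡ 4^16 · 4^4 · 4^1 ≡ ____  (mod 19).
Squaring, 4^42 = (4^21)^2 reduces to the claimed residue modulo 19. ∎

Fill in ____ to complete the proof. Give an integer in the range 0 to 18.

4^16 · 4^4 · 4^1 ≡ 6 · 9 · 4 = 216.
216 mod 19 = 7, so 4^21 ≡ 7 (mod 19).

7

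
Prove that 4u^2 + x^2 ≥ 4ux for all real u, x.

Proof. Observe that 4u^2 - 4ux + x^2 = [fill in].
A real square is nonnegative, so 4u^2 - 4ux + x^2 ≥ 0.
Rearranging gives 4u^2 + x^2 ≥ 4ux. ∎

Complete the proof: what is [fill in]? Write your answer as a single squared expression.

4u^2 - 4ux + x^2 is a perfect-square trinomial: the outer terms are (2u)^2 and (x)^2, and the cross term is -2·2u·x.
So 4u^2 - 4ux + x^2 = (2u - x)^2 ≥ 0.

(2u - x)^2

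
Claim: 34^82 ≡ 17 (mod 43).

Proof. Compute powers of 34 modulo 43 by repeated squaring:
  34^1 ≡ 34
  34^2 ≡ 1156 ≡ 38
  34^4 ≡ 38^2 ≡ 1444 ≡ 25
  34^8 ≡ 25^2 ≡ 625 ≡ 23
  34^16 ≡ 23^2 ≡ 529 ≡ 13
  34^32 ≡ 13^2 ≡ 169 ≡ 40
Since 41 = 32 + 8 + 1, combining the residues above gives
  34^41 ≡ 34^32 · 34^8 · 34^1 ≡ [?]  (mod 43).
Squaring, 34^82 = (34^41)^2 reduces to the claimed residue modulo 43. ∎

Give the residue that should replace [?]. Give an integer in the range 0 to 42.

34^32 · 34^8 · 34^1 ≡ 40 · 23 · 34 = 31280.
31280 mod 43 = 19, so 34^41 ≡ 19 (mod 43).

19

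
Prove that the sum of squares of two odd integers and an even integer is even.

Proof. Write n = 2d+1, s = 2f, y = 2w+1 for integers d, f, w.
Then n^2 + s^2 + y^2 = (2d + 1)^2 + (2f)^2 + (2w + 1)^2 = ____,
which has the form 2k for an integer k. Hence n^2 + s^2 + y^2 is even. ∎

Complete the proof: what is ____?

(2d + 1)^2 + (2f)^2 + (2w + 1)^2 = 4d^2 + 4d + 4f^2 + 4w^2 + 4w + 2
= 2(2d^2 + 2d + 2f^2 + 2w^2 + 2w + 1).
Since 2d^2 + 2d + 2f^2 + 2w^2 + 2w + 1 is an integer, the sum of squares is of the form 2k for an integer k.

2(2d^2 + 2d + 2f^2 + 2w^2 + 2w + 1)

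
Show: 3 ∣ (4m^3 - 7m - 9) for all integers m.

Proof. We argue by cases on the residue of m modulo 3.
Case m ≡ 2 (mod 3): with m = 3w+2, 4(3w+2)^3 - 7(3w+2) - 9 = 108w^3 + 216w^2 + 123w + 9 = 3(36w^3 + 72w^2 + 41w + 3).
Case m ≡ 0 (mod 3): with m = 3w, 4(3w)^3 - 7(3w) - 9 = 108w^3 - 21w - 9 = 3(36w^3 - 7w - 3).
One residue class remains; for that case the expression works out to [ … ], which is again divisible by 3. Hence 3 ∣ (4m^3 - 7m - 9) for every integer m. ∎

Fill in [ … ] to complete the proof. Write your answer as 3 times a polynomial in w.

3(36w^3 + 36w^2 + 5w - 4)

Only m ≡ 1 (mod 3) is unaccounted for. Put m = 3w+1:
4(3w+1)^3 - 7(3w+1) - 9 expands to 108w^3 + 108w^2 + 15w - 12,
and factoring out 3 leaves 3(36w^3 + 36w^2 + 5w - 4).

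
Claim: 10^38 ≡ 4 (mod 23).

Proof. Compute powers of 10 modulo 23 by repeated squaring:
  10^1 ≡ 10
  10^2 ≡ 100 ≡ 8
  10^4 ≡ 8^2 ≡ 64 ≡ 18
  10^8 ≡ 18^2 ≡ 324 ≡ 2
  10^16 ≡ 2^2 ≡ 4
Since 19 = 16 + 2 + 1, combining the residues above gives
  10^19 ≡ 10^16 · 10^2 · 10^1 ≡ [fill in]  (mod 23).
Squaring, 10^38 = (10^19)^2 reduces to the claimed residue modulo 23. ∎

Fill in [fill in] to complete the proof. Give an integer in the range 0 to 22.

21

Multiply the listed residues: 4 · 8 · 10 = 32 → 320.
Reducing modulo 23: 320 = 13·23 + 21, so 10^19 ≡ 21.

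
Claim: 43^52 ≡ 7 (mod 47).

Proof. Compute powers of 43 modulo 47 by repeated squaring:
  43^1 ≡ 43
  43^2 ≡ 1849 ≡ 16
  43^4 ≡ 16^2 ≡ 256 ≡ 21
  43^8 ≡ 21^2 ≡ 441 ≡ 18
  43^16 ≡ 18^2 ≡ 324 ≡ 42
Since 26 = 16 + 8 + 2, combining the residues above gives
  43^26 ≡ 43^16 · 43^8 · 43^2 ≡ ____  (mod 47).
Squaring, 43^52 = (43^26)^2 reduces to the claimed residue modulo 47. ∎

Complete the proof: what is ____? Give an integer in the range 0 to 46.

Multiply the listed residues: 42 · 18 · 16 = 756 → 12096.
Reducing modulo 47: 12096 = 257·47 + 17, so 43^26 ≡ 17.

17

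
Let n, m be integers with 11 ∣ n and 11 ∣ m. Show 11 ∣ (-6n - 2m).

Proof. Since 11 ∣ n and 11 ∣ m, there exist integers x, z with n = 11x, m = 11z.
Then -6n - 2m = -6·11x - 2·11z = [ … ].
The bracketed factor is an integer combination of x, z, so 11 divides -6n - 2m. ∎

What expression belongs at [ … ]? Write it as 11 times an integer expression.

11(-6x - 2z)

Pull the common 11 out of every term: -6·11x - 2·11z = 11(-6x - 2z).
-6x - 2z is an integer, which exhibits the divisibility.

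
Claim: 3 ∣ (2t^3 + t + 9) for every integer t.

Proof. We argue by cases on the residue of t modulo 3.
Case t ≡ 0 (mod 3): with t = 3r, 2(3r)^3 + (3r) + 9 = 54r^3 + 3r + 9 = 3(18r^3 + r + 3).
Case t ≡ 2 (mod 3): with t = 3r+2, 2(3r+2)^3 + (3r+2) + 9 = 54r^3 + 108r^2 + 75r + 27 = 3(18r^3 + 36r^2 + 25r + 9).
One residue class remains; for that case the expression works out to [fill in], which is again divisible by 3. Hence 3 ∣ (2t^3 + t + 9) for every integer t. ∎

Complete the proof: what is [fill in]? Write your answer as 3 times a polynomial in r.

The residues treated are {0, 2}, so the missing case is t ≡ 1 (mod 3); write t = 3r+1.
Then 2(3r+1)^3 + (3r+1) + 9 = 54r^3 + 54r^2 + 21r + 12 = 3(18r^3 + 18r^2 + 7r + 4).

3(18r^3 + 18r^2 + 7r + 4)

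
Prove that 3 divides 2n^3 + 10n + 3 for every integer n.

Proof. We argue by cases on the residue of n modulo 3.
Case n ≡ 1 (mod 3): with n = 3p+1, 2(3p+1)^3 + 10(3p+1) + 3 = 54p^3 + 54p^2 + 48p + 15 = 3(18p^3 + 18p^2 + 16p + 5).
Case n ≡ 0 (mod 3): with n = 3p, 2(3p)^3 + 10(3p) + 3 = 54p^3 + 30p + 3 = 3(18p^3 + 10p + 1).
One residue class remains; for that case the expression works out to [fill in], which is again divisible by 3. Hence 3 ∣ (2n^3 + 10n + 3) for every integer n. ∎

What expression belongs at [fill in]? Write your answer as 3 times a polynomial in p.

3(18p^3 + 36p^2 + 34p + 13)

The residues treated are {1, 0}, so the missing case is n ≡ 2 (mod 3); write n = 3p+2.
Then 2(3p+2)^3 + 10(3p+2) + 3 = 54p^3 + 108p^2 + 102p + 39 = 3(18p^3 + 36p^2 + 34p + 13).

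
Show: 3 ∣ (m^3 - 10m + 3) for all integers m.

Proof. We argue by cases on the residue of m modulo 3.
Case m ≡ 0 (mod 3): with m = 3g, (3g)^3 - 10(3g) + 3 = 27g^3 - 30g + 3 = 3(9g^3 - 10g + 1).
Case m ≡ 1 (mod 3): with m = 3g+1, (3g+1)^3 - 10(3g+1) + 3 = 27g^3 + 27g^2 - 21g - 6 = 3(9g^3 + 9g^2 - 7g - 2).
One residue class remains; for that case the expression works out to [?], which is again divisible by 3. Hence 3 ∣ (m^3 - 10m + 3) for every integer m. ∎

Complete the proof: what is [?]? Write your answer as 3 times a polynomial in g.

Only m ≡ 2 (mod 3) is unaccounted for. Put m = 3g+2:
(3g+2)^3 - 10(3g+2) + 3 expands to 27g^3 + 54g^2 + 6g - 9,
and factoring out 3 leaves 3(9g^3 + 18g^2 + 2g - 3).

3(9g^3 + 18g^2 + 2g - 3)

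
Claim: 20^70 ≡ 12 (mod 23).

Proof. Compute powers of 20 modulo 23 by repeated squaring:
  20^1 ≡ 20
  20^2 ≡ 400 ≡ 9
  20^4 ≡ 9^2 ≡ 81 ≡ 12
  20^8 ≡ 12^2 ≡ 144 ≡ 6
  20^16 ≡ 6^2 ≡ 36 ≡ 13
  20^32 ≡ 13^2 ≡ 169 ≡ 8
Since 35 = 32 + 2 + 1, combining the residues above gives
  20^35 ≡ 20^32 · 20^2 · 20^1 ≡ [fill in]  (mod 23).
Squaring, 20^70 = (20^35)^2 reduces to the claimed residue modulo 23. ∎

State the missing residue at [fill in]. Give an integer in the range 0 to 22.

14

20^32 · 20^2 · 20^1 ≡ 8 · 9 · 20 = 1440.
1440 mod 23 = 14, so 20^35 ≡ 14 (mod 23).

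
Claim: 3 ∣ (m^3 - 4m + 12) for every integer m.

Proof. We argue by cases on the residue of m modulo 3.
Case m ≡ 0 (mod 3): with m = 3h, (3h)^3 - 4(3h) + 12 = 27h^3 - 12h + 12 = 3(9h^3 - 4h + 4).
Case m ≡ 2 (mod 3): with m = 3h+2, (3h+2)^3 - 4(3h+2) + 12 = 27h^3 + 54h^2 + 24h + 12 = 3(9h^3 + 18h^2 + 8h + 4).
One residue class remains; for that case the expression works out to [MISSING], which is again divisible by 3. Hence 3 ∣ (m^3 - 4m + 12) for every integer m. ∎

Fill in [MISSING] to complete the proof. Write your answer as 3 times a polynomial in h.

3(9h^3 + 9h^2 - h + 3)

Only m ≡ 1 (mod 3) is unaccounted for. Put m = 3h+1:
(3h+1)^3 - 4(3h+1) + 12 expands to 27h^3 + 27h^2 - 3h + 9,
and factoring out 3 leaves 3(9h^3 + 9h^2 - h + 3).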